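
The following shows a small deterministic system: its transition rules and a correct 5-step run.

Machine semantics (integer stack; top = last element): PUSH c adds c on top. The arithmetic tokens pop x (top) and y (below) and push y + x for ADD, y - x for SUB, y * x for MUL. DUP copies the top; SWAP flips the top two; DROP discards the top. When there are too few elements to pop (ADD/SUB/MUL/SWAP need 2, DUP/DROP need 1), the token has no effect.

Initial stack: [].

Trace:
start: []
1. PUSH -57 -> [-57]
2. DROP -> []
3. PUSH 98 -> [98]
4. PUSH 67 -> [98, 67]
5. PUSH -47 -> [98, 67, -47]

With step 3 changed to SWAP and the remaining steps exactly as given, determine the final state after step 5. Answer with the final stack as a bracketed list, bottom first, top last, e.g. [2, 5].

(re-executing from step 3 with the substitution; state before step 3: [])
3. SWAP -> []
4. PUSH 67 -> [67]
5. PUSH -47 -> [67, -47]

[67, -47]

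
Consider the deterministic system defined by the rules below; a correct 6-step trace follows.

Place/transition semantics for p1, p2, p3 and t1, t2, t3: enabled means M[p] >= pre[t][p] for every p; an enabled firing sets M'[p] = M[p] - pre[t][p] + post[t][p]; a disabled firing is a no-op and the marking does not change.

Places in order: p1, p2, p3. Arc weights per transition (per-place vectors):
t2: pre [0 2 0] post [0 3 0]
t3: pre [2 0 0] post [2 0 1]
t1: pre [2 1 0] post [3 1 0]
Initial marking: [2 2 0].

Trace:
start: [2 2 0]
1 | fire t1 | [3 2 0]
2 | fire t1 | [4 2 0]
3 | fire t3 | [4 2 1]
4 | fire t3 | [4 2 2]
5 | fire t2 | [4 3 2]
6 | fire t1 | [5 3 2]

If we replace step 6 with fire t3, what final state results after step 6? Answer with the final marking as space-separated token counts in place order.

(re-executing from step 6 with the substitution; state before step 6: [4 3 2])
6 | fire t3 | [4 3 3]

4 3 3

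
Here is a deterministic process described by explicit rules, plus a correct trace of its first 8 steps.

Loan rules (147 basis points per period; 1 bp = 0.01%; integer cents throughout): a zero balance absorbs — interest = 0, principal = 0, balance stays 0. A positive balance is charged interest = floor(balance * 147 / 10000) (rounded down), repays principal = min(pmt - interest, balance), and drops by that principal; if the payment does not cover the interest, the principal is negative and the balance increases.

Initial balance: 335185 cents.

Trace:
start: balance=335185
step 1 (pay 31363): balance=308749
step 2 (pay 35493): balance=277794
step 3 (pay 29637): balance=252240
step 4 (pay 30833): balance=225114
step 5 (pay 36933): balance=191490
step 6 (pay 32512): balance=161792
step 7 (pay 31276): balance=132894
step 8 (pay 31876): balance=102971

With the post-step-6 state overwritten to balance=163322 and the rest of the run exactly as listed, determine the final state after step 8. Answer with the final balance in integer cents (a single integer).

state after step 6 := balance=163322
step 7 (pay 31276): balance=134446
step 8 (pay 31876): balance=104546

104546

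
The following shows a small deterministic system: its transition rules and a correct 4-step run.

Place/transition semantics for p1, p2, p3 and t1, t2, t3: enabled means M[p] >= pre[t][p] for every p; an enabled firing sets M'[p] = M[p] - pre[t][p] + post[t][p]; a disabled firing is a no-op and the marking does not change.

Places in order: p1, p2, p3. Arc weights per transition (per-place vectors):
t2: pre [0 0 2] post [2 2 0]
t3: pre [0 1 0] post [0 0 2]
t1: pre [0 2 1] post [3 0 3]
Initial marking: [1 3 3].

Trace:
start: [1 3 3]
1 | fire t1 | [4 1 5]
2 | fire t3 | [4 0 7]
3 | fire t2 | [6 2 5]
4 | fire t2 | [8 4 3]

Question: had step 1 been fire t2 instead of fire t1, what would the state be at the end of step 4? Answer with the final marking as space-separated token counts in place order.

(re-executing from step 1 with the substitution; state before step 1: [1 3 3])
1 | fire t2 | [3 5 1]
2 | fire t3 | [3 4 3]
3 | fire t2 | [5 6 1]
4 | fire t2 | [5 6 1]

5 6 1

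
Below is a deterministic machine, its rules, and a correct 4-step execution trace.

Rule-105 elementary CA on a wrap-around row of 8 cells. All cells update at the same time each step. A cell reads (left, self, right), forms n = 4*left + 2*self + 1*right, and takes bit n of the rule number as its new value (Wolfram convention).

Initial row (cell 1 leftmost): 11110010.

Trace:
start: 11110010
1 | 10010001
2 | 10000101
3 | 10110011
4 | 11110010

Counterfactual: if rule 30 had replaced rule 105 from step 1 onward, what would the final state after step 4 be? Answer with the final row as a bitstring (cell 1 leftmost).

(re-executing steps 1..4 under rule 30; state before step 1: 11110010)
1 | 10001110
2 | 11011000
3 | 10010101
4 | 01110101

01110101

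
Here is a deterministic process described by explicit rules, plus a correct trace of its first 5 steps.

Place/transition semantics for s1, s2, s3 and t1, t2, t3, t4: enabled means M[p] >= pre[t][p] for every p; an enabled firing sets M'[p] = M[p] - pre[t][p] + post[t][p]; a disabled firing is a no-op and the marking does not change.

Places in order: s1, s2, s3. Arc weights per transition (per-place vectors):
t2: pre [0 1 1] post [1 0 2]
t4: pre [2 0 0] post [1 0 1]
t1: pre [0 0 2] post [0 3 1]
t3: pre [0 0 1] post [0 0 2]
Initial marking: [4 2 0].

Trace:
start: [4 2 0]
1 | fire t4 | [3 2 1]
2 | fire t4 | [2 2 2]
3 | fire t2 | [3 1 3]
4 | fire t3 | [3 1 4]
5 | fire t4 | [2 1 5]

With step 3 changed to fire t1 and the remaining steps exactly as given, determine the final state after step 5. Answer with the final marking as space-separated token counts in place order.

(re-executing from step 3 with the substitution; state before step 3: [2 2 2])
3 | fire t1 | [2 5 1]
4 | fire t3 | [2 5 2]
5 | fire t4 | [1 5 3]

1 5 3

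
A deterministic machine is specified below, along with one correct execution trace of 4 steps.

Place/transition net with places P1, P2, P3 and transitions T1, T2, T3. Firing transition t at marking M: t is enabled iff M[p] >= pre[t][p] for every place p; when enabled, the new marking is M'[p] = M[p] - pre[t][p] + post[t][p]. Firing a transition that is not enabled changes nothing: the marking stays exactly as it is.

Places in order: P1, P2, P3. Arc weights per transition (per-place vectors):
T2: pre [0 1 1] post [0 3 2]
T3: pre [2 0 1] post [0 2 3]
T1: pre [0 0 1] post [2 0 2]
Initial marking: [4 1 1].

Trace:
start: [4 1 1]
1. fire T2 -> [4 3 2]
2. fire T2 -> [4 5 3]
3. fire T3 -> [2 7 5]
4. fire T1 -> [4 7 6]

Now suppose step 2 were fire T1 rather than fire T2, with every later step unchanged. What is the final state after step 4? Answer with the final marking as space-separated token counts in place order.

(re-executing from step 2 with the substitution; state before step 2: [4 3 2])
2. fire T1 -> [6 3 3]
3. fire T3 -> [4 5 5]
4. fire T1 -> [6 5 6]

6 5 6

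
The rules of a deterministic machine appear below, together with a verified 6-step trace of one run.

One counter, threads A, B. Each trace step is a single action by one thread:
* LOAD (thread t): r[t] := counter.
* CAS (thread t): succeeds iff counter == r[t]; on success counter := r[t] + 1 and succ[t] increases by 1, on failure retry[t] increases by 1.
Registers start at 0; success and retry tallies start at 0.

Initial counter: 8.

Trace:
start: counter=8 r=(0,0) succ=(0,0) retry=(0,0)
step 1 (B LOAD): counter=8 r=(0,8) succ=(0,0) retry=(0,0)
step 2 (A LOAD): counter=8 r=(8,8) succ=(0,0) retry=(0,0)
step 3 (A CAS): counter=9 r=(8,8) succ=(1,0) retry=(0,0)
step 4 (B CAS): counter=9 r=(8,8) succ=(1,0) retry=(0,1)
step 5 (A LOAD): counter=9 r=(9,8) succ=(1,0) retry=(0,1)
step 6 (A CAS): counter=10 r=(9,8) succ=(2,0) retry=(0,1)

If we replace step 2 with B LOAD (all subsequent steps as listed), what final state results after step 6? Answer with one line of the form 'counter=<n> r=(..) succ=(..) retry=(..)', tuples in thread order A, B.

counter=10 r=(9,8) succ=(1,1) retry=(1,0)

(re-executing from step 2 with the substitution; state before step 2: counter=8 r=(0,8) succ=(0,0) retry=(0,0))
step 2 (B LOAD): counter=8 r=(0,8) succ=(0,0) retry=(0,0)
step 3 (A CAS): counter=8 r=(0,8) succ=(0,0) retry=(1,0)
step 4 (B CAS): counter=9 r=(0,8) succ=(0,1) retry=(1,0)
step 5 (A LOAD): counter=9 r=(9,8) succ=(0,1) retry=(1,0)
step 6 (A CAS): counter=10 r=(9,8) succ=(1,1) retry=(1,0)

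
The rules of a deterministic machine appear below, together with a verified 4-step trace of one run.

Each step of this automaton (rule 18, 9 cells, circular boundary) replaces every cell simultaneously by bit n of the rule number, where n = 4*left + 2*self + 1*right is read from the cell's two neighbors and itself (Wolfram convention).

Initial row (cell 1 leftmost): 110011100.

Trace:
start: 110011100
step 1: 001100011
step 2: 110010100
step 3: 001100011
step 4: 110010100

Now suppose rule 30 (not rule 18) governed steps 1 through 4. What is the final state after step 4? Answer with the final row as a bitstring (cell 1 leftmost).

010000111

(re-executing steps 1..4 under rule 30; state before step 1: 110011100)
step 1: 101110011
step 2: 001001110
step 3: 011111001
step 4: 010000111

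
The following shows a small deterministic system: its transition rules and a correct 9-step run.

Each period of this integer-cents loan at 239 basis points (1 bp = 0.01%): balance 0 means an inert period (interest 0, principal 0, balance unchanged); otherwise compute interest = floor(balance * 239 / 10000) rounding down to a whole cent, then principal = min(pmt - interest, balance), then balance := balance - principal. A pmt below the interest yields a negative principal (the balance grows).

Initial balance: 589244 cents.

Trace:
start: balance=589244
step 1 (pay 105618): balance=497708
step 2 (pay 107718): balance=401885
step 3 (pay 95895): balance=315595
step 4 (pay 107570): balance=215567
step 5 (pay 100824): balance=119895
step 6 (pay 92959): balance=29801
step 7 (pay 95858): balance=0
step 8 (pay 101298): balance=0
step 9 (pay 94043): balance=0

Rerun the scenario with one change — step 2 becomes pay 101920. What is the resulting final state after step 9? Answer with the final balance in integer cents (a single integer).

(re-executing from step 2 with the substitution; state before step 2: balance=497708)
step 2 (pay 101920): balance=407683
step 3 (pay 95895): balance=321531
step 4 (pay 107570): balance=221645
step 5 (pay 100824): balance=126118
step 6 (pay 92959): balance=36173
step 7 (pay 95858): balance=0
step 8 (pay 101298): balance=0
step 9 (pay 94043): balance=0

0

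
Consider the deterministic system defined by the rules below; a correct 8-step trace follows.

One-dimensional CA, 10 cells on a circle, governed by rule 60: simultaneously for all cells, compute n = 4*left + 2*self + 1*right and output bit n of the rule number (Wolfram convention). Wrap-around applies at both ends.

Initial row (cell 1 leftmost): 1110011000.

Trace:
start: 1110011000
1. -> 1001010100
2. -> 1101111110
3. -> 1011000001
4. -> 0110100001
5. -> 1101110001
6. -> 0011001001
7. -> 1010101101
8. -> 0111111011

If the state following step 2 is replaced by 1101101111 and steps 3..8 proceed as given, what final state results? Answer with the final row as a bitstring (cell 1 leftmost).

0110111111

state after step 2 := 1101101111
3. -> 0011011000
4. -> 0010110100
5. -> 0011101110
6. -> 0010011001
7. -> 1011010101
8. -> 0110111111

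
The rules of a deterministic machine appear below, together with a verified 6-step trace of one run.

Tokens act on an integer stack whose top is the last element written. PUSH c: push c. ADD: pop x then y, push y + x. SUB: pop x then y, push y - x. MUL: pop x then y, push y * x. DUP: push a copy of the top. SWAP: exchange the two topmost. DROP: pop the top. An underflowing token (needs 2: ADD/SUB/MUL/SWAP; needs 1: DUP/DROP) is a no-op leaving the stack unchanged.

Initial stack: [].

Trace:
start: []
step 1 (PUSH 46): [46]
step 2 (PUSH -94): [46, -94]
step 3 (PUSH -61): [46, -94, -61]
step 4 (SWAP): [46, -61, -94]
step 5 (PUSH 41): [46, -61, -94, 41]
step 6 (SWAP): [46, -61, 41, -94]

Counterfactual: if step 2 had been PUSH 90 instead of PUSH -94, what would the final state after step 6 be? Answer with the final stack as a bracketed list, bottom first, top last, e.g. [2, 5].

(re-executing from step 2 with the substitution; state before step 2: [46])
step 2 (PUSH 90): [46, 90]
step 3 (PUSH -61): [46, 90, -61]
step 4 (SWAP): [46, -61, 90]
step 5 (PUSH 41): [46, -61, 90, 41]
step 6 (SWAP): [46, -61, 41, 90]

[46, -61, 41, 90]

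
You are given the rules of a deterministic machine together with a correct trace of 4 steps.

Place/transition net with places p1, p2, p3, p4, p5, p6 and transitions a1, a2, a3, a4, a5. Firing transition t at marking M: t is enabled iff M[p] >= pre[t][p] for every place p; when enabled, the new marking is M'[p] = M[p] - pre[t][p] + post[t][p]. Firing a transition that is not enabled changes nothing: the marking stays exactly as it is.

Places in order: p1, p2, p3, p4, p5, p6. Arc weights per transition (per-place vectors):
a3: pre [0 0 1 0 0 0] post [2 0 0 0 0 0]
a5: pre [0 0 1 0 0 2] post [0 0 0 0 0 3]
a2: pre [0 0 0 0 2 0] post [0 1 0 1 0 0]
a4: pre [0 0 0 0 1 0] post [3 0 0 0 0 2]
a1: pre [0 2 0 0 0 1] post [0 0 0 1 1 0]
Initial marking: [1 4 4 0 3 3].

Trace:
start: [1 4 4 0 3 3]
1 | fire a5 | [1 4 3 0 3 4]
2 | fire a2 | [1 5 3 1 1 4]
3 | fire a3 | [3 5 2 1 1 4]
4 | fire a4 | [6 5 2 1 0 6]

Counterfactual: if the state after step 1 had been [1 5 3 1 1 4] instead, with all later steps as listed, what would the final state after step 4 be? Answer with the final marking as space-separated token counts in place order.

state after step 1 := [1 5 3 1 1 4]
2 | fire a2 | [1 5 3 1 1 4]
3 | fire a3 | [3 5 2 1 1 4]
4 | fire a4 | [6 5 2 1 0 6]

6 5 2 1 0 6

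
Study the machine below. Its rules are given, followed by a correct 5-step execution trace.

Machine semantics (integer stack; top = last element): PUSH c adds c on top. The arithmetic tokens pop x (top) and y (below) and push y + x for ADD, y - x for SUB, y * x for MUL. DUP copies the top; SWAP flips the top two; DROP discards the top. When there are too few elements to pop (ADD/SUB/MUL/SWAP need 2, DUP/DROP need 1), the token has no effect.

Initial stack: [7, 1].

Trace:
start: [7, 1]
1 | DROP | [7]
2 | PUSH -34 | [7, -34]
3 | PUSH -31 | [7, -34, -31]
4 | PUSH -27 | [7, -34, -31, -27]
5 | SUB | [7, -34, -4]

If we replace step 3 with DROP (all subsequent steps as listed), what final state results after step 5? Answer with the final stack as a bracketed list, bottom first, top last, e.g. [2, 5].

(re-executing from step 3 with the substitution; state before step 3: [7, -34])
3 | DROP | [7]
4 | PUSH -27 | [7, -27]
5 | SUB | [34]

[34]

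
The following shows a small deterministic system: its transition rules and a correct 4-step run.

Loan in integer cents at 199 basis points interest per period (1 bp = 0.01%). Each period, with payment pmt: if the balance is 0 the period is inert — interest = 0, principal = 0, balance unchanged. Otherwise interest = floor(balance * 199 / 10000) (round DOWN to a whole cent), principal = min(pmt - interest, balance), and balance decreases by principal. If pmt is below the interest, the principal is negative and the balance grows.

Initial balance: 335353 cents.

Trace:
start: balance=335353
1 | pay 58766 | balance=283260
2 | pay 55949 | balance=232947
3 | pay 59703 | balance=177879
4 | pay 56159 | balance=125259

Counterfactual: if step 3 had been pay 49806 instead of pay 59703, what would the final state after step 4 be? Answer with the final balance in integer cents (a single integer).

135353

(re-executing from step 3 with the substitution; state before step 3: balance=232947)
3 | pay 49806 | balance=187776
4 | pay 56159 | balance=135353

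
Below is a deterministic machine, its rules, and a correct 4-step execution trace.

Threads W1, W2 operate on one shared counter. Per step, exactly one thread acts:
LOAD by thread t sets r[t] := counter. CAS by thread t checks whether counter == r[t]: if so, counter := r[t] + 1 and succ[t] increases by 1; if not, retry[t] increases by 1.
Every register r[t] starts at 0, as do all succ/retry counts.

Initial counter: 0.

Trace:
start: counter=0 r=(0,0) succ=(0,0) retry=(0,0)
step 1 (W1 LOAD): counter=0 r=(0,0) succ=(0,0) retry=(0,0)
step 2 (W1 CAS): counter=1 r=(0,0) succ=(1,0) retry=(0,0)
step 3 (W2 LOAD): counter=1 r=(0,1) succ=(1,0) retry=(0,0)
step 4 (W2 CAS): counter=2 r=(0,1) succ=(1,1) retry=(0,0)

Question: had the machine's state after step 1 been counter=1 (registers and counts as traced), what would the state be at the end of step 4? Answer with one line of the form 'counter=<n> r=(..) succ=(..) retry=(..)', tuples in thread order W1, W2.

counter=2 r=(0,1) succ=(0,1) retry=(1,0)

state after step 1 := counter=1 r=(0,0) succ=(0,0) retry=(0,0)
step 2 (W1 CAS): counter=1 r=(0,0) succ=(0,0) retry=(1,0)
step 3 (W2 LOAD): counter=1 r=(0,1) succ=(0,0) retry=(1,0)
step 4 (W2 CAS): counter=2 r=(0,1) succ=(0,1) retry=(1,0)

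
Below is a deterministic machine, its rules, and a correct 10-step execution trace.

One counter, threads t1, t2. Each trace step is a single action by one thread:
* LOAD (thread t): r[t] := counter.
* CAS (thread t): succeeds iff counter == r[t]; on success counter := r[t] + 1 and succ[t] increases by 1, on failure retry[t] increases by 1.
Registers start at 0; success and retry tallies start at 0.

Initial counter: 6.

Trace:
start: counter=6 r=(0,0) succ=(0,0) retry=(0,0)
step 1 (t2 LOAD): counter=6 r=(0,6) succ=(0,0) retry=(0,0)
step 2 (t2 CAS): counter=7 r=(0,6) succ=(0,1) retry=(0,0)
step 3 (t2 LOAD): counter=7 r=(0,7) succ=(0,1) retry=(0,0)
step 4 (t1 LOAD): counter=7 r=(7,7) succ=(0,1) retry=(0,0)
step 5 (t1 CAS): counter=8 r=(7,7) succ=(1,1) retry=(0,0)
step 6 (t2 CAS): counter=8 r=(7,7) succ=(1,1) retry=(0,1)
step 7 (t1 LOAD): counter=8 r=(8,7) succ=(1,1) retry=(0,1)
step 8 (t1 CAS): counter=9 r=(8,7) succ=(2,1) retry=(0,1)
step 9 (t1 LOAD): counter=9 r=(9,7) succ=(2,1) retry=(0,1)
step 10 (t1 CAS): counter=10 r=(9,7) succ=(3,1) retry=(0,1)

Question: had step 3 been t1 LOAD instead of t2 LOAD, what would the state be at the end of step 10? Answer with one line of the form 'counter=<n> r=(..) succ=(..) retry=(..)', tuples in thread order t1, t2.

(re-executing from step 3 with the substitution; state before step 3: counter=7 r=(0,6) succ=(0,1) retry=(0,0))
step 3 (t1 LOAD): counter=7 r=(7,6) succ=(0,1) retry=(0,0)
step 4 (t1 LOAD): counter=7 r=(7,6) succ=(0,1) retry=(0,0)
step 5 (t1 CAS): counter=8 r=(7,6) succ=(1,1) retry=(0,0)
step 6 (t2 CAS): counter=8 r=(7,6) succ=(1,1) retry=(0,1)
step 7 (t1 LOAD): counter=8 r=(8,6) succ=(1,1) retry=(0,1)
step 8 (t1 CAS): counter=9 r=(8,6) succ=(2,1) retry=(0,1)
step 9 (t1 LOAD): counter=9 r=(9,6) succ=(2,1) retry=(0,1)
step 10 (t1 CAS): counter=10 r=(9,6) succ=(3,1) retry=(0,1)

counter=10 r=(9,6) succ=(3,1) retry=(0,1)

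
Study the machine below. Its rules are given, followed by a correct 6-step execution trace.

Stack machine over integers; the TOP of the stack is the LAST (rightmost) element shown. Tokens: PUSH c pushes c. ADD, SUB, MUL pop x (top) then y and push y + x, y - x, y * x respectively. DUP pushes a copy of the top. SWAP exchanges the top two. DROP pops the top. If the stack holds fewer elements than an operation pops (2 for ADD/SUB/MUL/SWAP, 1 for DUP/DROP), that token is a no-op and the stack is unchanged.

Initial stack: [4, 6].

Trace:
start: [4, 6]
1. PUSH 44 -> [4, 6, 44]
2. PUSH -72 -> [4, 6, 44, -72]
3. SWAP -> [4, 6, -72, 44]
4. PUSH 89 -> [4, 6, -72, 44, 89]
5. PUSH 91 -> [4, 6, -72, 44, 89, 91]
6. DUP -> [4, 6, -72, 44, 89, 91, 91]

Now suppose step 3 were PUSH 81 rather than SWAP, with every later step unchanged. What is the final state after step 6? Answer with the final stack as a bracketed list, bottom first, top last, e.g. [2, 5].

(re-executing from step 3 with the substitution; state before step 3: [4, 6, 44, -72])
3. PUSH 81 -> [4, 6, 44, -72, 81]
4. PUSH 89 -> [4, 6, 44, -72, 81, 89]
5. PUSH 91 -> [4, 6, 44, -72, 81, 89, 91]
6. DUP -> [4, 6, 44, -72, 81, 89, 91, 91]

[4, 6, 44, -72, 81, 89, 91, 91]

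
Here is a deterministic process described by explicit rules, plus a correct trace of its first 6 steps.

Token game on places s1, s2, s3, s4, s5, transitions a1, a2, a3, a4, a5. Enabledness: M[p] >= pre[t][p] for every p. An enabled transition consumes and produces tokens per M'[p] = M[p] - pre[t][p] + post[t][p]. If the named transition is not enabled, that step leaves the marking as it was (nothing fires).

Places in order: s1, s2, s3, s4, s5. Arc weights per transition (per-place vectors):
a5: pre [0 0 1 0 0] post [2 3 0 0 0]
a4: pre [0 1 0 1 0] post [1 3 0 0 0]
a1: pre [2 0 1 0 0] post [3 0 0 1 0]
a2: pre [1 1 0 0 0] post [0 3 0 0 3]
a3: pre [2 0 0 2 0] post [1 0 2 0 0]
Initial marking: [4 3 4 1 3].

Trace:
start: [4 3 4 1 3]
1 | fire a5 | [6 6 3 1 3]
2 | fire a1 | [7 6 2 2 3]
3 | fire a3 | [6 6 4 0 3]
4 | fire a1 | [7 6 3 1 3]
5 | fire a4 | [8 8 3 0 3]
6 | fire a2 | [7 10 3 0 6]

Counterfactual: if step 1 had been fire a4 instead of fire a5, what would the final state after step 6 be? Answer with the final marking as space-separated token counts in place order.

7 9 2 1 6

(re-executing from step 1 with the substitution; state before step 1: [4 3 4 1 3])
1 | fire a4 | [5 5 4 0 3]
2 | fire a1 | [6 5 3 1 3]
3 | fire a3 | [6 5 3 1 3]
4 | fire a1 | [7 5 2 2 3]
5 | fire a4 | [8 7 2 1 3]
6 | fire a2 | [7 9 2 1 6]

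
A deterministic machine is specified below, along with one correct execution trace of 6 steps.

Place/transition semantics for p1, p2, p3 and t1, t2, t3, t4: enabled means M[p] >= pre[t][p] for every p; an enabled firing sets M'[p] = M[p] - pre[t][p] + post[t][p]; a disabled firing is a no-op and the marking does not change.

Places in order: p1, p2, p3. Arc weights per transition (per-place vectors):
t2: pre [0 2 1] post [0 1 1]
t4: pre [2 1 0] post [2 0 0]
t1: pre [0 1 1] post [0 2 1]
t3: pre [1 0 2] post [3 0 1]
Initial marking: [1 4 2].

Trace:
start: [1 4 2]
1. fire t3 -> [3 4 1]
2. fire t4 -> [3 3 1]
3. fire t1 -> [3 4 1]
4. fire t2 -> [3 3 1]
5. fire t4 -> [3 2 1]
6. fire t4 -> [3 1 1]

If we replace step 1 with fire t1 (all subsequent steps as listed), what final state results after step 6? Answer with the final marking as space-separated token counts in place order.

1 5 2

(re-executing from step 1 with the substitution; state before step 1: [1 4 2])
1. fire t1 -> [1 5 2]
2. fire t4 -> [1 5 2]
3. fire t1 -> [1 6 2]
4. fire t2 -> [1 5 2]
5. fire t4 -> [1 5 2]
6. fire t4 -> [1 5 2]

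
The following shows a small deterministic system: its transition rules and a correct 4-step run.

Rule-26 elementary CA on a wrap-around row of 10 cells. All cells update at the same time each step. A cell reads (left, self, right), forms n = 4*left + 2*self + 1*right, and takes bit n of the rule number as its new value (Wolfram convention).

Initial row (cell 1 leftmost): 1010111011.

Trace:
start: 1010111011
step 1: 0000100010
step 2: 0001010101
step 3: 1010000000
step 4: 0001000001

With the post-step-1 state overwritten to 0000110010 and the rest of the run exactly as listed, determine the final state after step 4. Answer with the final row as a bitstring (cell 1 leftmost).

state after step 1 := 0000110010
step 2: 0001101101
step 3: 1011001000
step 4: 0010110101

0010110101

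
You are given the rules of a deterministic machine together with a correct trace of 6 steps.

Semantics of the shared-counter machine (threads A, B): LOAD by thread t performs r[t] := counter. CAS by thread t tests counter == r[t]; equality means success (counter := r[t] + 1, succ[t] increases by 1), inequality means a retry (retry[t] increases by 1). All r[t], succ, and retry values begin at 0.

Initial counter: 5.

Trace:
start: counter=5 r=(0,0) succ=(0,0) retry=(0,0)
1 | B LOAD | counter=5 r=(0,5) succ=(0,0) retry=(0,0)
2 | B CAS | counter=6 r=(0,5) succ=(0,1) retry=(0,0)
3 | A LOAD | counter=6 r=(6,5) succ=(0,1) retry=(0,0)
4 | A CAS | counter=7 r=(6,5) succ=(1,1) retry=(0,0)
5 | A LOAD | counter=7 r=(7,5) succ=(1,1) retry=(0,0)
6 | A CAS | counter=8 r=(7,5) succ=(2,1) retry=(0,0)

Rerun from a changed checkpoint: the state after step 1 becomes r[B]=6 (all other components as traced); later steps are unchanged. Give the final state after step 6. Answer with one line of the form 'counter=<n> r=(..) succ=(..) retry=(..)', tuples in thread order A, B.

state after step 1 := counter=5 r=(0,6) succ=(0,0) retry=(0,0)
2 | B CAS | counter=5 r=(0,6) succ=(0,0) retry=(0,1)
3 | A LOAD | counter=5 r=(5,6) succ=(0,0) retry=(0,1)
4 | A CAS | counter=6 r=(5,6) succ=(1,0) retry=(0,1)
5 | A LOAD | counter=6 r=(6,6) succ=(1,0) retry=(0,1)
6 | A CAS | counter=7 r=(6,6) succ=(2,0) retry=(0,1)

counter=7 r=(6,6) succ=(2,0) retry=(0,1)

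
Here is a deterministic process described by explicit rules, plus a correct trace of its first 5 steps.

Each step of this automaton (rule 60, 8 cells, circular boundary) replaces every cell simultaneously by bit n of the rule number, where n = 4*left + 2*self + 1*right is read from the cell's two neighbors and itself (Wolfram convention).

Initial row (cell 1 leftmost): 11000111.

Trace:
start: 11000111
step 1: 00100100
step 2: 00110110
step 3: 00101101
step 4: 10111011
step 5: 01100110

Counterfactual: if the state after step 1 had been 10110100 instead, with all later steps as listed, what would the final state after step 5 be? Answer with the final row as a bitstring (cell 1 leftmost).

11111111

state after step 1 := 10110100
step 2: 11101110
step 3: 10011001
step 4: 01010101
step 5: 11111111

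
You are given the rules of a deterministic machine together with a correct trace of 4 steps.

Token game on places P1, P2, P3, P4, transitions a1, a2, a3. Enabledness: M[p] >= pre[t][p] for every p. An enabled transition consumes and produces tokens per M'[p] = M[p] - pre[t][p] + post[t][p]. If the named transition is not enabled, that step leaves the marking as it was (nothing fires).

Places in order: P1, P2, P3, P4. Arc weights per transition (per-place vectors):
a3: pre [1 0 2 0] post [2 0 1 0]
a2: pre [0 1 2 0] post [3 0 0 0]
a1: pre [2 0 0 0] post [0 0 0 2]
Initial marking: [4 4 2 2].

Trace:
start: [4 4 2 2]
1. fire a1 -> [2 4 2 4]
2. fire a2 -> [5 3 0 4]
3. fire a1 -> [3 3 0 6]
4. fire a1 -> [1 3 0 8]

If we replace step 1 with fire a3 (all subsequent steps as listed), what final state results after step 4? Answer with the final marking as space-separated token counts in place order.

(re-executing from step 1 with the substitution; state before step 1: [4 4 2 2])
1. fire a3 -> [5 4 1 2]
2. fire a2 -> [5 4 1 2]
3. fire a1 -> [3 4 1 4]
4. fire a1 -> [1 4 1 6]

1 4 1 6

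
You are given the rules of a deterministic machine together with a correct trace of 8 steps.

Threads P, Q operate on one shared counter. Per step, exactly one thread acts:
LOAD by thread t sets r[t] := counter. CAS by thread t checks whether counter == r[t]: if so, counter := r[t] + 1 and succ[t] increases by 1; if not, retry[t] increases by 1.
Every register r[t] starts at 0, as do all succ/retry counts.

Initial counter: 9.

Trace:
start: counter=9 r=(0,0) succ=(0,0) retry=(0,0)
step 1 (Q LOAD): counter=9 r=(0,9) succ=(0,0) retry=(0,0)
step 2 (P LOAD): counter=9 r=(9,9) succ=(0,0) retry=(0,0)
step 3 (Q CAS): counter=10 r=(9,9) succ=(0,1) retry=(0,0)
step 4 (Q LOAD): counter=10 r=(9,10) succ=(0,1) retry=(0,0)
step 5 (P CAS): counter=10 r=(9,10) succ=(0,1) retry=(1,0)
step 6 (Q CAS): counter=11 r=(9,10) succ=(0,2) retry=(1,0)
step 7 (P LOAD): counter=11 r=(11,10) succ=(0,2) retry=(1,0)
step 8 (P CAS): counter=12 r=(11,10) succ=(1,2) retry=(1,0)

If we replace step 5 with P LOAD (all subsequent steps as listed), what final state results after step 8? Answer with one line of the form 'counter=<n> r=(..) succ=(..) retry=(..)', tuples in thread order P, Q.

(re-executing from step 5 with the substitution; state before step 5: counter=10 r=(9,10) succ=(0,1) retry=(0,0))
step 5 (P LOAD): counter=10 r=(10,10) succ=(0,1) retry=(0,0)
step 6 (Q CAS): counter=11 r=(10,10) succ=(0,2) retry=(0,0)
step 7 (P LOAD): counter=11 r=(11,10) succ=(0,2) retry=(0,0)
step 8 (P CAS): counter=12 r=(11,10) succ=(1,2) retry=(0,0)

counter=12 r=(11,10) succ=(1,2) retry=(0,0)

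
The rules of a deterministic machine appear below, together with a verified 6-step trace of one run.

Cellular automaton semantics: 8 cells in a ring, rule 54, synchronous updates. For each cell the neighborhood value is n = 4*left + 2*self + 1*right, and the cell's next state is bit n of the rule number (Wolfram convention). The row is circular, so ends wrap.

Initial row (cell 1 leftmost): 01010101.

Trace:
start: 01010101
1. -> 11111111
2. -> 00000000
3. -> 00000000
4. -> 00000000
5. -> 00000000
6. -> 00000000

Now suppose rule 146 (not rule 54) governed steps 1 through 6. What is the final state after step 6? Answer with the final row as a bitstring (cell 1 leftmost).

00000000

(re-executing steps 1..6 under rule 146; state before step 1: 01010101)
1. -> 00000000
2. -> 00000000
3. -> 00000000
4. -> 00000000
5. -> 00000000
6. -> 00000000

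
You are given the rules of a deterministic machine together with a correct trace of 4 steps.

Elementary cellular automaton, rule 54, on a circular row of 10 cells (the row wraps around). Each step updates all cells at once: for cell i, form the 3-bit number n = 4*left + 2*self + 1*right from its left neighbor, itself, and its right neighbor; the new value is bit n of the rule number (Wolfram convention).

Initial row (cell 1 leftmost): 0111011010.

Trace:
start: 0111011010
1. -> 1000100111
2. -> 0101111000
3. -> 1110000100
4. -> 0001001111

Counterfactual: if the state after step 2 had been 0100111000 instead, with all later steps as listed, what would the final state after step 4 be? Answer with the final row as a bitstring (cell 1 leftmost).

state after step 2 := 0100111000
3. -> 1111000100
4. -> 0000101111

0000101111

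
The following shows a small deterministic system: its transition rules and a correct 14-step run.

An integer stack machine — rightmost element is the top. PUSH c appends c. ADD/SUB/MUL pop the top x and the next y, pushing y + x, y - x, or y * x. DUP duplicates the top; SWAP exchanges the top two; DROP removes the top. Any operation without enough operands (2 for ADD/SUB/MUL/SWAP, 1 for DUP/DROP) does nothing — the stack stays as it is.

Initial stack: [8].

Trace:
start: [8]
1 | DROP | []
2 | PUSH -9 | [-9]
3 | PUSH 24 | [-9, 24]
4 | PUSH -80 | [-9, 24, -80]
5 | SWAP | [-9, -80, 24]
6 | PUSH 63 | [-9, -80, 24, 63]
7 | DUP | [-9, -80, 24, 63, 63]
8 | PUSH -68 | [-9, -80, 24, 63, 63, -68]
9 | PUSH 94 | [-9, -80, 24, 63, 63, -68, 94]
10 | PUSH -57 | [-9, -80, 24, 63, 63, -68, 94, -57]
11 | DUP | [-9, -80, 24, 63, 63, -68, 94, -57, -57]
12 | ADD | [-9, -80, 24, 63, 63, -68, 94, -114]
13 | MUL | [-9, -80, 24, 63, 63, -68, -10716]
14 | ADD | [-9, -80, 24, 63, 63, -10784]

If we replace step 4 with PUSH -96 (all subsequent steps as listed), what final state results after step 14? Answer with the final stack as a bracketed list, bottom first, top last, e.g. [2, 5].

(re-executing from step 4 with the substitution; state before step 4: [-9, 24])
4 | PUSH -96 | [-9, 24, -96]
5 | SWAP | [-9, -96, 24]
6 | PUSH 63 | [-9, -96, 24, 63]
7 | DUP | [-9, -96, 24, 63, 63]
8 | PUSH -68 | [-9, -96, 24, 63, 63, -68]
9 | PUSH 94 | [-9, -96, 24, 63, 63, -68, 94]
10 | PUSH -57 | [-9, -96, 24, 63, 63, -68, 94, -57]
11 | DUP | [-9, -96, 24, 63, 63, -68, 94, -57, -57]
12 | ADD | [-9, -96, 24, 63, 63, -68, 94, -114]
13 | MUL | [-9, -96, 24, 63, 63, -68, -10716]
14 | ADD | [-9, -96, 24, 63, 63, -10784]

[-9, -96, 24, 63, 63, -10784]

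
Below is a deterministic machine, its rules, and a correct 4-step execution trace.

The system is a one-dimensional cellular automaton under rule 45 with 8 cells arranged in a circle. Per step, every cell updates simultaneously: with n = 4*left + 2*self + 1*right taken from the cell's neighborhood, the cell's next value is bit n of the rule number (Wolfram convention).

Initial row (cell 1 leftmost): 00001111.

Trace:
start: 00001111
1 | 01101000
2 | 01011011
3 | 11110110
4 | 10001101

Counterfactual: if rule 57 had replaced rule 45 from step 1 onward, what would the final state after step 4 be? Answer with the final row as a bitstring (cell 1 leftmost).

10101010

(re-executing steps 1..4 under rule 57; state before step 1: 00001111)
1 | 11101000
2 | 10010110
3 | 01001101
4 | 10101010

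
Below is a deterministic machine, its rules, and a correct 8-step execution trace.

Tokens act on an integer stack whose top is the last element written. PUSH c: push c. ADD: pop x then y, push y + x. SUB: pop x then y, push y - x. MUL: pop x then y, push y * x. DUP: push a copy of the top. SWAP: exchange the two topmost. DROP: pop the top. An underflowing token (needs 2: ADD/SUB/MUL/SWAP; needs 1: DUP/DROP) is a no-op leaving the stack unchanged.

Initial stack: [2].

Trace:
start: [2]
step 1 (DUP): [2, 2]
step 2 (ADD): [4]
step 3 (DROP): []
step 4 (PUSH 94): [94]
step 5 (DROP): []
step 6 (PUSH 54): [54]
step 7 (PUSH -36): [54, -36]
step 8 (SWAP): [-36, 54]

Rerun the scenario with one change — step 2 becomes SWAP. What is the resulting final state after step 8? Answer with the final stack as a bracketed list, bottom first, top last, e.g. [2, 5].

[2, -36, 54]

(re-executing from step 2 with the substitution; state before step 2: [2, 2])
step 2 (SWAP): [2, 2]
step 3 (DROP): [2]
step 4 (PUSH 94): [2, 94]
step 5 (DROP): [2]
step 6 (PUSH 54): [2, 54]
step 7 (PUSH -36): [2, 54, -36]
step 8 (SWAP): [2, -36, 54]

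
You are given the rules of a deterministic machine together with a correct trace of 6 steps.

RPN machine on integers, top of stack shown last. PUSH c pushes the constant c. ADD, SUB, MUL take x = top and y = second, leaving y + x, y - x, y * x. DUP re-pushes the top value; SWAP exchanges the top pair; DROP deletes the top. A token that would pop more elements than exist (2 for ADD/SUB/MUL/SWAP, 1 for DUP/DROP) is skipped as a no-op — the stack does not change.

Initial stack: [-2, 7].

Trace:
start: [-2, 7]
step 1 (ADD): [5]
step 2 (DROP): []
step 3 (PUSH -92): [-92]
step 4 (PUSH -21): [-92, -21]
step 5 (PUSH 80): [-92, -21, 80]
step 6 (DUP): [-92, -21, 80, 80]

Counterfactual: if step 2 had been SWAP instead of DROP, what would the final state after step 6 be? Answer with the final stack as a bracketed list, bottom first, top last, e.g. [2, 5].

(re-executing from step 2 with the substitution; state before step 2: [5])
step 2 (SWAP): [5]
step 3 (PUSH -92): [5, -92]
step 4 (PUSH -21): [5, -92, -21]
step 5 (PUSH 80): [5, -92, -21, 80]
step 6 (DUP): [5, -92, -21, 80, 80]

[5, -92, -21, 80, 80]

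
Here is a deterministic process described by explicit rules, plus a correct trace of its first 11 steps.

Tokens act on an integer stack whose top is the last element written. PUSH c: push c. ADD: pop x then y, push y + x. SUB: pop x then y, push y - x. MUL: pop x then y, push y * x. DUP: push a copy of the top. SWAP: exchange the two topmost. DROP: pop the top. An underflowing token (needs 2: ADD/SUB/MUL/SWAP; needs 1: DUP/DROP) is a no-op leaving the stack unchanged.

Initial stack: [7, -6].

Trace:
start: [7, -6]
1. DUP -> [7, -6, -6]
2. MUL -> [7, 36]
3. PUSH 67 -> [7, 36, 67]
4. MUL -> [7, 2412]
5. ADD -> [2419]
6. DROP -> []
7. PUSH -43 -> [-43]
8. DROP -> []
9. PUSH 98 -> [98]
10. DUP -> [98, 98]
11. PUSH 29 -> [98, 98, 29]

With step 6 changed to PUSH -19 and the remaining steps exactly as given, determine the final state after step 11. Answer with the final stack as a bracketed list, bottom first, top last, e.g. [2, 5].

[2419, -19, 98, 98, 29]

(re-executing from step 6 with the substitution; state before step 6: [2419])
6. PUSH -19 -> [2419, -19]
7. PUSH -43 -> [2419, -19, -43]
8. DROP -> [2419, -19]
9. PUSH 98 -> [2419, -19, 98]
10. DUP -> [2419, -19, 98, 98]
11. PUSH 29 -> [2419, -19, 98, 98, 29]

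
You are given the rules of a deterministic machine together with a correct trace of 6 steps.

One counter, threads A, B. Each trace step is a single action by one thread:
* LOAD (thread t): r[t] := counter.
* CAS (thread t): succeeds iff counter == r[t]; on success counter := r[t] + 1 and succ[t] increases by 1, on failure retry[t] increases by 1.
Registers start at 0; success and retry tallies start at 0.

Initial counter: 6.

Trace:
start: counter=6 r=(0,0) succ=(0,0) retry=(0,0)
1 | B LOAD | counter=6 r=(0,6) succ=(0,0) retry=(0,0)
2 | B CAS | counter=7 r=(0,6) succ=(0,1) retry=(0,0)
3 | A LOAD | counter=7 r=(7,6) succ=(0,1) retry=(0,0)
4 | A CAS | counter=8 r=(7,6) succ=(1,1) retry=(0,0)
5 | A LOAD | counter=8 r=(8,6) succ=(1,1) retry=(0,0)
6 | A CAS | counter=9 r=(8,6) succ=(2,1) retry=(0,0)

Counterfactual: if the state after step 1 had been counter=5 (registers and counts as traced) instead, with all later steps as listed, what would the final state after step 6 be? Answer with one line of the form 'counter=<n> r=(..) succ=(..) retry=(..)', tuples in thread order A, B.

state after step 1 := counter=5 r=(0,6) succ=(0,0) retry=(0,0)
2 | B CAS | counter=5 r=(0,6) succ=(0,0) retry=(0,1)
3 | A LOAD | counter=5 r=(5,6) succ=(0,0) retry=(0,1)
4 | A CAS | counter=6 r=(5,6) succ=(1,0) retry=(0,1)
5 | A LOAD | counter=6 r=(6,6) succ=(1,0) retry=(0,1)
6 | A CAS | counter=7 r=(6,6) succ=(2,0) retry=(0,1)

counter=7 r=(6,6) succ=(2,0) retry=(0,1)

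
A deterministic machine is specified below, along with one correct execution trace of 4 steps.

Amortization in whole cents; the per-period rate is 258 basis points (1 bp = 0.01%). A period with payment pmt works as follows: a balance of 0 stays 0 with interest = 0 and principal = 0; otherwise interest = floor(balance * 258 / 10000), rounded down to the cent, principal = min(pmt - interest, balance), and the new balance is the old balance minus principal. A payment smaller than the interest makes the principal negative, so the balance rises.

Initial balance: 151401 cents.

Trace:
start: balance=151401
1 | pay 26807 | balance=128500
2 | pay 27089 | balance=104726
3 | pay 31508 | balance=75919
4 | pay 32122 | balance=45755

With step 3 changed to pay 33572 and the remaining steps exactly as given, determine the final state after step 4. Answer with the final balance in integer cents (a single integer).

(re-executing from step 3 with the substitution; state before step 3: balance=104726)
3 | pay 33572 | balance=73855
4 | pay 32122 | balance=43638

43638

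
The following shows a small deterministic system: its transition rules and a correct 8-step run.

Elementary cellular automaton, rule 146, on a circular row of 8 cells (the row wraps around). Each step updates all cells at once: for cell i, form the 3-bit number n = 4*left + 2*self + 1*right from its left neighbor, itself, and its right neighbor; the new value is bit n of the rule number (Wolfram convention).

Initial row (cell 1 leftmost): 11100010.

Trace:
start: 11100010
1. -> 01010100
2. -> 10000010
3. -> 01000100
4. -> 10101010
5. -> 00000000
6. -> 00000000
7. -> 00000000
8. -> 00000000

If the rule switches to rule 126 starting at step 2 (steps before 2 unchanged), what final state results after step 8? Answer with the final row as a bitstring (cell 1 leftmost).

11111110

(re-executing steps 2..8 under rule 126; state before step 2: 01010100)
2. -> 11111110
3. -> 10000011
4. -> 11000110
5. -> 11101111
6. -> 00111000
7. -> 01101100
8. -> 11111110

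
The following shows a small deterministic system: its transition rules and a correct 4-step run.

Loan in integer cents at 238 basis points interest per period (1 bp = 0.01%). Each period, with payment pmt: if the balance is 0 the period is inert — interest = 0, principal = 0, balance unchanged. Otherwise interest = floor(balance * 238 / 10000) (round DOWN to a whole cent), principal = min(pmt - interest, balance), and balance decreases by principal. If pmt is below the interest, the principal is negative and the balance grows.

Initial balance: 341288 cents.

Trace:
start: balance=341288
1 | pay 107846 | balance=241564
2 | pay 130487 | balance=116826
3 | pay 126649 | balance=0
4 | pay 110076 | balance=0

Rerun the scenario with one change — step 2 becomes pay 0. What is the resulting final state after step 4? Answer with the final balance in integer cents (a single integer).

(re-executing from step 2 with the substitution; state before step 2: balance=241564)
2 | pay 0 | balance=247313
3 | pay 126649 | balance=126550
4 | pay 110076 | balance=19485

19485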